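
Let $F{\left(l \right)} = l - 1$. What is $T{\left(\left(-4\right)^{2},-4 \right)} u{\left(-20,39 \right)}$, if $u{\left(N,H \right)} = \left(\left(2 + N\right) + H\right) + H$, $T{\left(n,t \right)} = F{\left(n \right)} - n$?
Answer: $-60$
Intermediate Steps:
$F{\left(l \right)} = -1 + l$ ($F{\left(l \right)} = l - 1 = -1 + l$)
$T{\left(n,t \right)} = -1$ ($T{\left(n,t \right)} = \left(-1 + n\right) - n = -1$)
$u{\left(N,H \right)} = 2 + N + 2 H$ ($u{\left(N,H \right)} = \left(2 + H + N\right) + H = 2 + N + 2 H$)
$T{\left(\left(-4\right)^{2},-4 \right)} u{\left(-20,39 \right)} = - (2 - 20 + 2 \cdot 39) = - (2 - 20 + 78) = \left(-1\right) 60 = -60$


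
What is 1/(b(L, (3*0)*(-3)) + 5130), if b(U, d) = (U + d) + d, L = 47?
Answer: 1/5177 ≈ 0.00019316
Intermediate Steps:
b(U, d) = U + 2*d
1/(b(L, (3*0)*(-3)) + 5130) = 1/((47 + 2*((3*0)*(-3))) + 5130) = 1/((47 + 2*(0*(-3))) + 5130) = 1/((47 + 2*0) + 5130) = 1/((47 + 0) + 5130) = 1/(47 + 5130) = 1/5177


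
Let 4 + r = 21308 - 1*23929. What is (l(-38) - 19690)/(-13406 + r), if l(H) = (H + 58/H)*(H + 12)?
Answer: 354584/304589 ≈ 1.1641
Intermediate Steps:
r = -2625 (r = -4 + (21308 - 1*23929) = -4 + (21308 - 23929) = -4 - 2621 = -2625)
l(H) = (12 + H)*(H + 58/H) (l(H) = (H + 58/H)*(12 + H) = (12 + H)*(H + 58/H))
(l(-38) - 19690)/(-13406 + r) = ((58 + (-38)² + 12*(-38) + 696/(-38)) - 19690)/(-13406 - 2625) = ((58 + 1444 - 456 + 696*(-1/38)) - 19690)/(-16031) = ((58 + 1444 - 456 - 348/19) - 19690)*(-1/16031) = (19526/19 - 19690)*(-1/16031) = -354584/19*(-1/16031) = 354584/304589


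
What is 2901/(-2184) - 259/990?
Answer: -572941/360360 ≈ -1.5899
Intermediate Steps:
2901/(-2184) - 259/990 = 2901*(-1/2184) - 259*1/990 = -967/728 - 259/990 = -572941/360360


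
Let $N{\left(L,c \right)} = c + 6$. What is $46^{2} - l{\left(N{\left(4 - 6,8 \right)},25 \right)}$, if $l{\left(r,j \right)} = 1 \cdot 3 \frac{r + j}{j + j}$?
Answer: $\frac{105683}{50} \approx 2113.7$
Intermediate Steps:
$N{\left(L,c \right)} = 6 + c$
$l{\left(r,j \right)} = \frac{3 \left(j + r\right)}{2 j}$ ($l{\left(r,j \right)} = 3 \frac{j + r}{2 j} = \frac{3 \left(j + r\right)}{2 j}$)
$46^{2} - l{\left(N{\left(4 - 6,8 \right)},25 \right)} = 46^{2} - \frac{3 \left(25 + \left(6 + 8\right)\right)}{2 \cdot 25} = 2116 - \frac{3}{2} \cdot \frac{1}{25} \left(25 + 14\right) = 2116 - \frac{3}{2} \cdot \frac{1}{25} \cdot 39 = 2116 - \frac{117}{50} = \frac{105683}{50}$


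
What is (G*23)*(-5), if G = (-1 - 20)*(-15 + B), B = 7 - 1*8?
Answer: -38640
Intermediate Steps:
B = -1 (B = 7 - 8 = -1)
G = 336 (G = (-1 - 20)*(-15 - 1) = -21*(-16) = 336)
(G*23)*(-5) = (336*23)*(-5) = 7728*(-5) = -38640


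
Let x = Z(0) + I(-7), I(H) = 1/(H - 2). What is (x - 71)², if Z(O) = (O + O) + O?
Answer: 409600/81 ≈ 5056.8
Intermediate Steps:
Z(O) = 3*O (Z(O) = 2*O + O = 3*O)
I(H) = 1/(-2 + H)
x = -⅑ (x = 3*0 + 1/(-2 - 7) = 0 + 1/(-9) = 0 - ⅑ = -⅑ ≈ -0.11111)
(x - 71)² = (-⅑ - 71)² = (-640/9)² = 409600/81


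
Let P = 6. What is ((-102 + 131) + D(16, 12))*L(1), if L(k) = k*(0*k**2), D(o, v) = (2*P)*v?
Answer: 0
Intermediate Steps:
D(o, v) = 12*v (D(o, v) = (2*6)*v = 12*v)
L(k) = 0 (L(k) = k*0 = 0)
((-102 + 131) + D(16, 12))*L(1) = ((-102 + 131) + 12*12)*0 = (29 + 144)*0 = 173*0 = 0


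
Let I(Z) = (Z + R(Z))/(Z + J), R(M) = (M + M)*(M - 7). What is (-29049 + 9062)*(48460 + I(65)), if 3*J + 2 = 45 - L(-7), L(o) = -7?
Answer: -47551131661/49 ≈ -9.7043e+8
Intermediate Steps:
R(M) = 2*M*(-7 + M) (R(M) = (2*M)*(-7 + M) = 2*M*(-7 + M))
J = 50/3 (J = -2/3 + (45 - 1*(-7))/3 = -2/3 + (45 + 7)/3 = -2/3 + (1/3)*52 = -2/3 + 52/3 = 50/3 ≈ 16.667)
I(Z) = (Z + 2*Z*(-7 + Z))/(50/3 + Z) (I(Z) = (Z + 2*Z*(-7 + Z))/(Z + 50/3) = (Z + 2*Z*(-7 + Z))/(50/3 + Z))
(-29049 + 9062)*(48460 + I(65)) = (-29049 + 9062)*(48460 + 3*65*(-13 + 2*65)/(50 + 3*65)) = -19987*(48460 + 3*65*(-13 + 130)/(50 + 195)) = -19987*(48460 + 3*65*117/245) = -19987*(48460 + 3*65*(1/245)*117) = -19987*(48460 + 4563/49) = -19987*2379103/49 = -47551131661/49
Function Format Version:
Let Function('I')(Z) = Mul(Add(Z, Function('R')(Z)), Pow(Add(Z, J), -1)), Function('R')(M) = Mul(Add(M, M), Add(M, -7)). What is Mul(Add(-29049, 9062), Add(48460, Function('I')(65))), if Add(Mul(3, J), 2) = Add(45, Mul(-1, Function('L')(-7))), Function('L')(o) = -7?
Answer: Rational(-47551131661, 49) ≈ -9.7043e+8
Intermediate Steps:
Function('R')(M) = Mul(2, M, Add(-7, M)) (Function('R')(M) = Mul(Mul(2, M), Add(-7, M)) = Mul(2, M, Add(-7, M)))
J = Rational(50, 3) (J = Add(Rational(-2, 3), Mul(Rational(1, 3), Add(45, Mul(-1, -7)))) = Add(Rational(-2, 3), Mul(Rational(1, 3), Add(45, 7))) = Add(Rational(-2, 3), Mul(Rational(1, 3), 52)) = Add(Rational(-2, 3), Rational(52, 3)) = Rational(50, 3) ≈ 16.667)
Function('I')(Z) = Mul(Pow(Add(Rational(50, 3), Z), -1), Add(Z, Mul(2, Z, Add(-7, Z)))) (Function('I')(Z) = Mul(Add(Z, Mul(2, Z, Add(-7, Z))), Pow(Add(Z, Rational(50, 3)), -1)) = Mul(Add(Z, Mul(2, Z, Add(-7, Z))), Pow(Add(Rational(50, 3), Z), -1)) = Mul(Pow(Add(Rational(50, 3), Z), -1), Add(Z, Mul(2, Z, Add(-7, Z)))))
Mul(Add(-29049, 9062), Add(48460, Function('I')(65))) = Mul(Add(-29049, 9062), Add(48460, Mul(3, 65, Pow(Add(50, Mul(3, 65)), -1), Add(-13, Mul(2, 65))))) = Mul(-19987, Add(48460, Mul(3, 65, Pow(Add(50, 195), -1), Add(-13, 130)))) = Mul(-19987, Add(48460, Mul(3, 65, Pow(245, -1), 117))) = Mul(-19987, Add(48460, Mul(3, 65, Rational(1, 245), 117))) = Mul(-19987, Add(48460, Rational(4563, 49))) = Mul(-19987, Rational(2379103, 49)) = Rational(-47551131661, 49)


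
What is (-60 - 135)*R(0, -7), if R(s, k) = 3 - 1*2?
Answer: -195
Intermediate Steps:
R(s, k) = 1 (R(s, k) = 3 - 2 = 1)
(-60 - 135)*R(0, -7) = (-60 - 135)*1 = -195*1 = -195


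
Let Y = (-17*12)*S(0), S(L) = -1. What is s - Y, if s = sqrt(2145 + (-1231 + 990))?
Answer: -204 + 4*sqrt(119) ≈ -160.37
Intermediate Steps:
s = 4*sqrt(119) (s = sqrt(2145 - 241) = sqrt(1904) = 4*sqrt(119) ≈ 43.635)
Y = 204 (Y = -17*12*(-1) = -204*(-1) = 204)
s - Y = 4*sqrt(119) - 1*204 = 4*sqrt(119) - 204 = -204 + 4*sqrt(119)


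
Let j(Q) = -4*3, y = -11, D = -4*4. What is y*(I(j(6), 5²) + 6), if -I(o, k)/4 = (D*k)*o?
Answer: 211134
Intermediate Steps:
D = -16
j(Q) = -12
I(o, k) = 64*k*o (I(o, k) = -4*(-16*k)*o = -(-64)*k*o = 64*k*o)
y*(I(j(6), 5²) + 6) = -11*(64*5²*(-12) + 6) = -11*(64*25*(-12) + 6) = -11*(-19200 + 6) = -11*(-19194) = 211134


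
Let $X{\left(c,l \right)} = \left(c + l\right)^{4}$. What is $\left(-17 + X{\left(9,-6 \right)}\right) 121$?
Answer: $7744$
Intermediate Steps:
$\left(-17 + X{\left(9,-6 \right)}\right) 121 = \left(-17 + \left(9 - 6\right)^{4}\right) 121 = \left(-17 + 3^{4}\right) 121 = \left(-17 + 81\right) 121 = 64 \cdot 121 = 7744$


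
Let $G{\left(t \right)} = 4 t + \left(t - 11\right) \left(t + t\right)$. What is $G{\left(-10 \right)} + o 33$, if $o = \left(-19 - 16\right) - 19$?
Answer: $-1402$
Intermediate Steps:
$o = -54$ ($o = \left(-19 - 16\right) - 19 = -35 - 19 = -54$)
$G{\left(t \right)} = 4 t + 2 t \left(-11 + t\right)$ ($G{\left(t \right)} = 4 t + \left(-11 + t\right) 2 t = 4 t + 2 t \left(-11 + t\right)$)
$G{\left(-10 \right)} + o 33 = 2 \left(-10\right) \left(-9 - 10\right) - 1782 = 2 \left(-10\right) \left(-19\right) - 1782 = 380 - 1782 = -1402$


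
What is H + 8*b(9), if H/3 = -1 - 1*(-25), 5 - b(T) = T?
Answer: 40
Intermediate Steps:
b(T) = 5 - T
H = 72 (H = 3*(-1 - 1*(-25)) = 3*(-1 + 25) = 3*24 = 72)
H + 8*b(9) = 72 + 8*(5 - 1*9) = 72 + 8*(5 - 9) = 72 + 8*(-4) = 72 - 32 = 40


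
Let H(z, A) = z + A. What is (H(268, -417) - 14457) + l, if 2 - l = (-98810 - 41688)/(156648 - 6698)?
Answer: -1094864651/74975 ≈ -14603.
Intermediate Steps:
l = 220199/74975 (l = 2 - (-98810 - 41688)/(156648 - 6698) = 2 - (-140498)/149950 = 2 - 1*(-70249/74975) = 2 + 70249/74975 = 220199/74975 ≈ 2.9370)
H(z, A) = A + z
(H(268, -417) - 14457) + l = ((-417 + 268) - 14457) + 220199/74975 = (-149 - 14457) + 220199/74975 = -14606 + 220199/74975 = -1094864651/74975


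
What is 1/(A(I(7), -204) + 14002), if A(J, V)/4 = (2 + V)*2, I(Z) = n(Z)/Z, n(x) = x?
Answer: 1/12386 ≈ 8.0736e-5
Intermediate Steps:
I(Z) = 1 (I(Z) = Z/Z = 1)
A(J, V) = 16 + 8*V (A(J, V) = 4*((2 + V)*2) = 4*(4 + 2*V) = 16 + 8*V)
1/(A(I(7), -204) + 14002) = 1/((16 + 8*(-204)) + 14002) = 1/((16 - 1632) + 14002) = 1/(-1616 + 14002) = 1/12386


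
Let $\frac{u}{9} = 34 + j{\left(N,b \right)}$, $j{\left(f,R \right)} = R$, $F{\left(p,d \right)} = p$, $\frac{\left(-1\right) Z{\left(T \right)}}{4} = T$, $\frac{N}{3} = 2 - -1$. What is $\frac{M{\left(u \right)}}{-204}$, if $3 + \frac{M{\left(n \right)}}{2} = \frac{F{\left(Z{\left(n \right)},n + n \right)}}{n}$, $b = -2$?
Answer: $\frac{7}{102} \approx 0.068627$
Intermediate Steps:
$N = 9$ ($N = 3 \left(2 - -1\right) = 3 \left(2 + 1\right) = 3 \cdot 3 = 9$)
$Z{\left(T \right)} = - 4 T$
$u = 288$ ($u = 9 \left(34 - 2\right) = 9 \cdot 32 = 288$)
$M{\left(n \right)} = -14$ ($M{\left(n \right)} = -6 + 2 \frac{\left(-4\right) n}{n} = -6 + 2 \left(-4\right) = -6 - 8 = -14$)
$\frac{M{\left(u \right)}}{-204} = - \frac{14}{-204} = \left(-14\right) \left(- \frac{1}{204}\right) = \frac{7}{102}$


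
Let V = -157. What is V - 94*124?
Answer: -11813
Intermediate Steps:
V - 94*124 = -157 - 94*124 = -157 - 11656 = -11813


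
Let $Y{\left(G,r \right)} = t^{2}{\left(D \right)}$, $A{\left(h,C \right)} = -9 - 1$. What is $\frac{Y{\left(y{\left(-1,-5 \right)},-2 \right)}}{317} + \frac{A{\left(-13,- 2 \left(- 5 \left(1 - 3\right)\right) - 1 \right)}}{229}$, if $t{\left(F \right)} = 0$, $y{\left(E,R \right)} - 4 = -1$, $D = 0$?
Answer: $- \frac{10}{229} \approx -0.043668$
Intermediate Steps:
$y{\left(E,R \right)} = 3$ ($y{\left(E,R \right)} = 4 - 1 = 3$)
$A{\left(h,C \right)} = -10$
$Y{\left(G,r \right)} = 0$ ($Y{\left(G,r \right)} = 0^{2} = 0$)
$\frac{Y{\left(y{\left(-1,-5 \right)},-2 \right)}}{317} + \frac{A{\left(-13,- 2 \left(- 5 \left(1 - 3\right)\right) - 1 \right)}}{229} = \frac{0}{317} - \frac{10}{229} = 0 \cdot \frac{1}{317} - \frac{10}{229} = 0 - \frac{10}{229} = - \frac{10}{229}$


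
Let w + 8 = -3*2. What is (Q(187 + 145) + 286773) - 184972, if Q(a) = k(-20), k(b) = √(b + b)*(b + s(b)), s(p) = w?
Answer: 101801 - 68*I*√10 ≈ 1.018e+5 - 215.03*I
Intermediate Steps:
w = -14 (w = -8 - 3*2 = -8 - 6 = -14)
s(p) = -14
k(b) = √2*√b*(-14 + b) (k(b) = √(b + b)*(b - 14) = √(2*b)*(-14 + b) = (√2*√b)*(-14 + b) = √2*√b*(-14 + b))
Q(a) = -68*I*√10 (Q(a) = √2*√(-20)*(-14 - 20) = √2*(2*I*√5)*(-34) = -68*I*√10)
(Q(187 + 145) + 286773) - 184972 = (-68*I*√10 + 286773) - 184972 = (286773 - 68*I*√10) - 184972 = 101801 - 68*I*√10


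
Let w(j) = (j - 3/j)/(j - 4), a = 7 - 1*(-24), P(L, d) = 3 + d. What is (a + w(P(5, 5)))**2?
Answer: 1108809/1024 ≈ 1082.8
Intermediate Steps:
a = 31 (a = 7 + 24 = 31)
w(j) = (j - 3/j)/(-4 + j)
(a + w(P(5, 5)))**2 = (31 + (-3 + (3 + 5)**2)/((3 + 5)*(-4 + (3 + 5))))**2 = (31 + (-3 + 8**2)/(8*(-4 + 8)))**2 = (31 + (1/8)*(-3 + 64)/4)**2 = (31 + (1/8)*(1/4)*61)**2 = (31 + 61/32)**2 = (1053/32)**2 = 1108809/1024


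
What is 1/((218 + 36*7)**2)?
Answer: 1/220900 ≈ 4.5269e-6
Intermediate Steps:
1/((218 + 36*7)**2) = 1/((218 + 252)**2) = 1/(470**2) = 1/220900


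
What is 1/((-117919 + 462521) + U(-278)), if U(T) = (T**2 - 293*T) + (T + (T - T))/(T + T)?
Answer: 2/1006681 ≈ 1.9867e-6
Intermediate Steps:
U(T) = 1/2 + T**2 - 293*T (U(T) = (T**2 - 293*T) + (T + 0)/((2*T)) = (T**2 - 293*T) + T*(1/(2*T)) = (T**2 - 293*T) + 1/2 = 1/2 + T**2 - 293*T)
1/((-117919 + 462521) + U(-278)) = 1/((-117919 + 462521) + (1/2 + (-278)**2 - 293*(-278))) = 1/(344602 + (1/2 + 77284 + 81454)) = 1/(344602 + 317477/2) = 1/(1006681/2) = 2/1006681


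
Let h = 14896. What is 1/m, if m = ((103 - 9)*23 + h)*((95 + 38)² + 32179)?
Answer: 1/850648344 ≈ 1.1756e-9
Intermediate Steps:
m = 850648344 (m = ((103 - 9)*23 + 14896)*((95 + 38)² + 32179) = (94*23 + 14896)*(133² + 32179) = (2162 + 14896)*(17689 + 32179) = 17058*49868 = 850648344)
1/m = 1/850648344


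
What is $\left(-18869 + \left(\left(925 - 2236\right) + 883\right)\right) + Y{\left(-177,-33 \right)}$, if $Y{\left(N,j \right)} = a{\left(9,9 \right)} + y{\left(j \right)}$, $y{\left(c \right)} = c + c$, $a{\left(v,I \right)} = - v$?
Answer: $-19372$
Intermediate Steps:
$y{\left(c \right)} = 2 c$
$Y{\left(N,j \right)} = -9 + 2 j$ ($Y{\left(N,j \right)} = \left(-1\right) 9 + 2 j = -9 + 2 j$)
$\left(-18869 + \left(\left(925 - 2236\right) + 883\right)\right) + Y{\left(-177,-33 \right)} = \left(-18869 + \left(\left(925 - 2236\right) + 883\right)\right) + \left(-9 + 2 \left(-33\right)\right) = \left(-18869 + \left(-1311 + 883\right)\right) - 75 = \left(-18869 - 428\right) - 75 = -19297 - 75 = -19372$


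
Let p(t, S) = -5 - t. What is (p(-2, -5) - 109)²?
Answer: 12544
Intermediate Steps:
(p(-2, -5) - 109)² = ((-5 - 1*(-2)) - 109)² = ((-5 + 2) - 109)² = (-3 - 109)² = (-112)² = 12544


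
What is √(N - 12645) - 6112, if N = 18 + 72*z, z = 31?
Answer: -6112 + 3*I*√1155 ≈ -6112.0 + 101.96*I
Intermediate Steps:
N = 2250 (N = 18 + 72*31 = 18 + 2232 = 2250)
√(N - 12645) - 6112 = √(2250 - 12645) - 6112 = √(-10395) - 6112 = 3*I*√1155 - 6112 = -6112 + 3*I*√1155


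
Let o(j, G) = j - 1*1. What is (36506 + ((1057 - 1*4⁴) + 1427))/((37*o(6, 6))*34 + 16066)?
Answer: 19367/11178 ≈ 1.7326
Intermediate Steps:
o(j, G) = -1 + j (o(j, G) = j - 1 = -1 + j)
(36506 + ((1057 - 1*4⁴) + 1427))/((37*o(6, 6))*34 + 16066) = (36506 + ((1057 - 1*4⁴) + 1427))/((37*(-1 + 6))*34 + 16066) = (36506 + ((1057 - 1*256) + 1427))/((37*5)*34 + 16066) = (36506 + ((1057 - 256) + 1427))/(185*34 + 16066) = (36506 + (801 + 1427))/(6290 + 16066) = (36506 + 2228)/22356 = 38734*(1/22356) = 19367/11178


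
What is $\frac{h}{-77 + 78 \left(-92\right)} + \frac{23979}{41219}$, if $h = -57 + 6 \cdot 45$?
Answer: $\frac{165140040}{298961407} \approx 0.55238$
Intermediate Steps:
$h = 213$ ($h = -57 + 270 = 213$)
$\frac{h}{-77 + 78 \left(-92\right)} + \frac{23979}{41219} = \frac{213}{-77 + 78 \left(-92\right)} + \frac{23979}{41219} = \frac{213}{-77 - 7176} + 23979 \cdot \frac{1}{41219} = \frac{213}{-7253} + \frac{23979}{41219} = 213 \left(- \frac{1}{7253}\right) + \frac{23979}{41219} = - \frac{213}{7253} + \frac{23979}{41219} = \frac{165140040}{298961407}$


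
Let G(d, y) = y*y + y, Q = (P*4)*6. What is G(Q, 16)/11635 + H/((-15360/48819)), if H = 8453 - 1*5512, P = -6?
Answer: -111367365483/11914240 ≈ -9347.4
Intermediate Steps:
Q = -144 (Q = -6*4*6 = -24*6 = -144)
G(d, y) = y + y² (G(d, y) = y² + y = y + y²)
H = 2941 (H = 8453 - 5512 = 2941)
G(Q, 16)/11635 + H/((-15360/48819)) = (16*(1 + 16))/11635 + 2941/((-15360/48819)) = (16*17)*(1/11635) + 2941/((-15360*1/48819)) = 272*(1/11635) + 2941/(-5120/16273) = 272/11635 + 2941*(-16273/5120) = 272/11635 - 47858893/5120 = -111367365483/11914240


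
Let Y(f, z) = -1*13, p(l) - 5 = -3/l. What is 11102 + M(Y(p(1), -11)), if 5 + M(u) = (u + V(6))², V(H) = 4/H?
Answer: 101242/9 ≈ 11249.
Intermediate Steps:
p(l) = 5 - 3/l
Y(f, z) = -13
M(u) = -5 + (⅔ + u)² (M(u) = -5 + (u + 4/6)² = -5 + (u + 4*(⅙))² = -5 + (u + ⅔)² = -5 + (⅔ + u)²)
11102 + M(Y(p(1), -11)) = 11102 + (-5 + (2 + 3*(-13))²/9) = 11102 + (-5 + (2 - 39)²/9) = 11102 + (-5 + (⅑)*(-37)²) = 11102 + (-5 + (⅑)*1369) = 11102 + (-5 + 1369/9) = 11102 + 1324/9 = 101242/9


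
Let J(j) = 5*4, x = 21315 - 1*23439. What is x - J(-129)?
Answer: -2144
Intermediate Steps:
x = -2124 (x = 21315 - 23439 = -2124)
J(j) = 20
x - J(-129) = -2124 - 1*20 = -2124 - 20 = -2144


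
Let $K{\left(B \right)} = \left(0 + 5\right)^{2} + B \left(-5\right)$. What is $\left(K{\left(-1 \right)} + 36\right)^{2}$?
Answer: $4356$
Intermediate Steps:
$K{\left(B \right)} = 25 - 5 B$ ($K{\left(B \right)} = 5^{2} - 5 B = 25 - 5 B$)
$\left(K{\left(-1 \right)} + 36\right)^{2} = \left(\left(25 - -5\right) + 36\right)^{2} = \left(\left(25 + 5\right) + 36\right)^{2} = \left(30 + 36\right)^{2} = 66^{2} = 4356$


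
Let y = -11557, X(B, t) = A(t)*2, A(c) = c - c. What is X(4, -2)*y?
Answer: 0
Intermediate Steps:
A(c) = 0
X(B, t) = 0 (X(B, t) = 0*2 = 0)
X(4, -2)*y = 0*(-11557) = 0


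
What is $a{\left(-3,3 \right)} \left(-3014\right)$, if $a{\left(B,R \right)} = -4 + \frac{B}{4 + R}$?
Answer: $\frac{93434}{7} \approx 13348.0$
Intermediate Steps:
$a{\left(B,R \right)} = -4 + \frac{B}{4 + R}$
$a{\left(-3,3 \right)} \left(-3014\right) = \frac{-16 - 3 - 12}{4 + 3} \left(-3014\right) = \frac{-16 - 3 - 12}{7} \left(-3014\right) = \frac{1}{7} \left(-31\right) \left(-3014\right) = \left(- \frac{31}{7}\right) \left(-3014\right) = \frac{93434}{7}$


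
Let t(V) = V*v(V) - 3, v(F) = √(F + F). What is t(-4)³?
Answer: 1125 + 808*I*√2 ≈ 1125.0 + 1142.7*I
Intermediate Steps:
v(F) = √2*√F (v(F) = √(2*F) = √2*√F)
t(V) = -3 + √2*V^(3/2) (t(V) = V*(√2*√V) - 3 = √2*V^(3/2) - 3 = -3 + √2*V^(3/2))
t(-4)³ = (-3 + √2*(-4)^(3/2))³ = (-3 + √2*(-8*I))³ = (-3 - 8*I*√2)³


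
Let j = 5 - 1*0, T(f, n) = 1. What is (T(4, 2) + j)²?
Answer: 36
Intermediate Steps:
j = 5 (j = 5 + 0 = 5)
(T(4, 2) + j)² = (1 + 5)² = 6² = 36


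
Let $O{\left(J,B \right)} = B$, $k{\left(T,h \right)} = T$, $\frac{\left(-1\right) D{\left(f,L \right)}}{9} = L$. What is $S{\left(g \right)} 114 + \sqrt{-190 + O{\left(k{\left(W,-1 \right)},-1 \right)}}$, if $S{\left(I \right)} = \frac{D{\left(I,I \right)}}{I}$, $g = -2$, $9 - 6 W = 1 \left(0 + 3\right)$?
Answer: $-1026 + i \sqrt{191} \approx -1026.0 + 13.82 i$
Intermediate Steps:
$D{\left(f,L \right)} = - 9 L$
$W = 1$ ($W = \frac{3}{2} - \frac{1 \left(0 + 3\right)}{6} = \frac{3}{2} - \frac{1 \cdot 3}{6} = \frac{3}{2} - \frac{1}{2} = 1$)
$S{\left(I \right)} = -9$ ($S{\left(I \right)} = \frac{\left(-9\right) I}{I} = -9$)
$S{\left(g \right)} 114 + \sqrt{-190 + O{\left(k{\left(W,-1 \right)},-1 \right)}} = \left(-9\right) 114 + \sqrt{-190 - 1} = -1026 + \sqrt{-191} = -1026 + i \sqrt{191}$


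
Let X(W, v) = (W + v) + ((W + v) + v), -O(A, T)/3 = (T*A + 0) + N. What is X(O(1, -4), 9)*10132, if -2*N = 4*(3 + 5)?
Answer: 1489404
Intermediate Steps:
N = -16 (N = -2*(3 + 5) = -2*8 = -½*32 = -16)
O(A, T) = 48 - 3*A*T (O(A, T) = -3*((T*A + 0) - 16) = -3*((A*T + 0) - 16) = -3*(A*T - 16) = -3*(-16 + A*T) = 48 - 3*A*T)
X(W, v) = 2*W + 3*v (X(W, v) = (W + v) + (W + 2*v) = 2*W + 3*v)
X(O(1, -4), 9)*10132 = (2*(48 - 3*1*(-4)) + 3*9)*10132 = (2*(48 + 12) + 27)*10132 = (2*60 + 27)*10132 = (120 + 27)*10132 = 147*10132 = 1489404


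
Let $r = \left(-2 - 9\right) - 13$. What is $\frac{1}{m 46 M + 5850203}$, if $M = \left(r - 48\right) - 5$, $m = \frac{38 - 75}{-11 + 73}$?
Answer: $\frac{31}{181421820} \approx 1.7087 \cdot 10^{-7}$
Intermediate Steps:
$r = -24$ ($r = -11 - 13 = -24$)
$m = - \frac{37}{62} \approx -0.59677$
$M = -77$ ($M = \left(-24 - 48\right) - 5 = -72 - 5 = -77$)
$\frac{1}{m 46 M + 5850203} = \frac{1}{\left(- \frac{37}{62}\right) 46 \left(-77\right) + 5850203} = \frac{1}{\left(- \frac{851}{31}\right) \left(-77\right) + 5850203} = \frac{1}{\frac{65527}{31} + 5850203} = \frac{1}{\frac{181421820}{31}} = \frac{31}{181421820}$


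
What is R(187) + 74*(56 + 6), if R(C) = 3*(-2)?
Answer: 4582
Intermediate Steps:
R(C) = -6
R(187) + 74*(56 + 6) = -6 + 74*(56 + 6) = -6 + 74*62 = -6 + 4588 = 4582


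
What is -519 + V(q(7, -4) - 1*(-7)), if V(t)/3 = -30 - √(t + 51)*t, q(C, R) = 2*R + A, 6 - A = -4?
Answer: -609 - 54*√15 ≈ -818.14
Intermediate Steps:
A = 10 (A = 6 - 1*(-4) = 6 + 4 = 10)
q(C, R) = 10 + 2*R (q(C, R) = 2*R + 10 = 10 + 2*R)
V(t) = -90 - 3*t*√(51 + t) (V(t) = 3*(-30 - √(t + 51)*t) = 3*(-30 - √(51 + t)*t) = 3*(-30 - t*√(51 + t)) = -90 - 3*t*√(51 + t))
-519 + V(q(7, -4) - 1*(-7)) = -519 + (-90 - 3*((10 + 2*(-4)) - 1*(-7))*√(51 + ((10 + 2*(-4)) - 1*(-7)))) = -519 + (-90 - 3*((10 - 8) + 7)*√(51 + ((10 - 8) + 7))) = -519 + (-90 - 3*(2 + 7)*√(51 + (2 + 7))) = -519 + (-90 - 3*9*√(51 + 9)) = -519 + (-90 - 3*9*√60) = -519 + (-90 - 3*9*2*√15) = -519 + (-90 - 54*√15) = -609 - 54*√15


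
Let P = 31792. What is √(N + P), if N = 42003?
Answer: √73795 ≈ 271.65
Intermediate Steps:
√(N + P) = √(42003 + 31792) = √73795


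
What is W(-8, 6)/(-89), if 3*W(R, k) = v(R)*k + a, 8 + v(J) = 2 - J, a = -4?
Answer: -8/267 ≈ -0.029963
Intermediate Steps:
v(J) = -6 - J (v(J) = -8 + (2 - J) = -6 - J)
W(R, k) = -4/3 + k*(-6 - R)/3 (W(R, k) = ((-6 - R)*k - 4)/3 = (k*(-6 - R) - 4)/3 = (-4 + k*(-6 - R))/3 = -4/3 + k*(-6 - R)/3)
W(-8, 6)/(-89) = (-4/3 - ⅓*6*(6 - 8))/(-89) = -(-4/3 - ⅓*6*(-2))/89 = -(-4/3 + 4)/89 = -1/89*8/3 = -8/267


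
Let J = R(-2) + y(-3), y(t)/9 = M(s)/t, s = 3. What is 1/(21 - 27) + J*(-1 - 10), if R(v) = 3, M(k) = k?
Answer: 395/6 ≈ 65.833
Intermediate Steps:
y(t) = 27/t (y(t) = 9*(3/t) = 27/t)
J = -6 (J = 3 + 27/(-3) = 3 + 27*(-⅓) = 3 - 9 = -6)
1/(21 - 27) + J*(-1 - 10) = 1/(21 - 27) - 6*(-1 - 10) = 1/(-6) - 6*(-11) = -⅙ + 66 = 395/6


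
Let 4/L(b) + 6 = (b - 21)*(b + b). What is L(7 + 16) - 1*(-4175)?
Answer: 179527/43 ≈ 4175.0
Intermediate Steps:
L(b) = 4/(-6 + 2*b*(-21 + b)) (L(b) = 4/(-6 + (b - 21)*(b + b)) = 4/(-6 + (-21 + b)*(2*b)) = 4/(-6 + 2*b*(-21 + b)))
L(7 + 16) - 1*(-4175) = 2/(-3 + (7 + 16)² - 21*(7 + 16)) - 1*(-4175) = 2/(-3 + 23² - 21*23) + 4175 = 2/(-3 + 529 - 483) + 4175 = 2/43 + 4175 = 179527/43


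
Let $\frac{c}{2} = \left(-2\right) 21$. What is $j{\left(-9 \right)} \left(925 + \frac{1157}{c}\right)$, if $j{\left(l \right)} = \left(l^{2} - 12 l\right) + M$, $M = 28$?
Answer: $\frac{2372833}{12} \approx 1.9774 \cdot 10^{5}$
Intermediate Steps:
$c = -84$ ($c = 2 \left(\left(-2\right) 21\right) = 2 \left(-42\right) = -84$)
$j{\left(l \right)} = 28 + l^{2} - 12 l$ ($j{\left(l \right)} = \left(l^{2} - 12 l\right) + 28 = 28 + l^{2} - 12 l$)
$j{\left(-9 \right)} \left(925 + \frac{1157}{c}\right) = \left(28 + \left(-9\right)^{2} - -108\right) \left(925 + \frac{1157}{-84}\right) = \left(28 + 81 + 108\right) \left(925 + 1157 \left(- \frac{1}{84}\right)\right) = 217 \left(925 - \frac{1157}{84}\right) = 217 \cdot \frac{76543}{84} = \frac{2372833}{12}$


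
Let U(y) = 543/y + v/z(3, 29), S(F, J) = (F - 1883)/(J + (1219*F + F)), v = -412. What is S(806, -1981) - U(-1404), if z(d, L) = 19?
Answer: 64194369587/2908688796 ≈ 22.070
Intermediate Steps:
S(F, J) = (-1883 + F)/(J + 1220*F)
U(y) = -412/19 + 543/y (U(y) = 543/y - 412/19 = -412/19 + 543/y)
S(806, -1981) - U(-1404) = (-1883 + 806)/(-1981 + 1220*806) - (-412/19 + 543/(-1404)) = -1077/(-1981 + 983320) - (-412/19 + 543*(-1/1404)) = -1077/981339 - (-412/19 - 181/468) = (1/981339)*(-1077) - 1*(-196255/8892) = -359/327113 + 196255/8892 = 64194369587/2908688796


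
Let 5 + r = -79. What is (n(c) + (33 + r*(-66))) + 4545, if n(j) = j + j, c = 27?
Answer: 10176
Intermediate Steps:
r = -84 (r = -5 - 79 = -84)
n(j) = 2*j
(n(c) + (33 + r*(-66))) + 4545 = (2*27 + (33 - 84*(-66))) + 4545 = (54 + (33 + 5544)) + 4545 = (54 + 5577) + 4545 = 5631 + 4545 = 10176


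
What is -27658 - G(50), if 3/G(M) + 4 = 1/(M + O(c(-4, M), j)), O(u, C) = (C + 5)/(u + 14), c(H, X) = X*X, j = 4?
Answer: -4612509583/166774 ≈ -27657.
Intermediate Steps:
c(H, X) = X²
O(u, C) = (5 + C)/(14 + u)
G(M) = 3/(-4 + 1/(M + 9/(14 + M²))) (G(M) = 3/(-4 + 1/(M + (5 + 4)/(14 + M²))) = 3/(-4 + 1/(M + 9/(14 + M²))))
-27658 - G(50) = -27658 - 3*(-9 - 1*50*(14 + 50²))/(36 + (-1 + 4*50)*(14 + 50²)) = -27658 - 3*(-9 - 1*50*(14 + 2500))/(36 + (-1 + 200)*(14 + 2500)) = -27658 - 3*(-9 - 1*50*2514)/(36 + 199*2514) = -27658 - 3*(-9 - 125700)/(36 + 500286) = -27658 - 3*(-125709)/500322 = -27658 - 1*(-125709/166774) = -27658 + 125709/166774 = -4612509583/166774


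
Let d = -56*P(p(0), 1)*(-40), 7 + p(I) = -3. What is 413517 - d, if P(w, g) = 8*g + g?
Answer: 393357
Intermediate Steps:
p(I) = -10 (p(I) = -7 - 3 = -10)
P(w, g) = 9*g
d = 20160 (d = -504*(-40) = 20160)
413517 - d = 413517 - 1*20160 = 413517 - 20160 = 393357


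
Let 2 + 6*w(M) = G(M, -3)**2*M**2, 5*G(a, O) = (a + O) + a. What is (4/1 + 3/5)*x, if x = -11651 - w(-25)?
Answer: -3222967/30 ≈ -1.0743e+5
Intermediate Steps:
G(a, O) = O/5 + 2*a/5 (G(a, O) = ((a + O) + a)/5 = ((O + a) + a)/5 = (O + 2*a)/5 = O/5 + 2*a/5)
w(M) = -1/3 + M**2*(-3/5 + 2*M/5)**2/6 (w(M) = -1/3 + (((1/5)*(-3) + 2*M/5)**2*M**2)/6 = -1/3 + ((-3/5 + 2*M/5)**2*M**2)/6 = -1/3 + (M**2*(-3/5 + 2*M/5)**2)/6 = -1/3 + M**2*(-3/5 + 2*M/5)**2/6)
x = -140129/6 (x = -11651 - (-1/3 + (1/150)*(-25)**2*(-3 + 2*(-25))**2) = -11651 - (-1/3 + (1/150)*625*(-3 - 50)**2) = -11651 - (-1/3 + (1/150)*625*(-53)**2) = -11651 - (-1/3 + (1/150)*625*2809) = -11651 - (-1/3 + 70225/6) = -11651 - 1*70223/6 = -11651 - 70223/6 = -140129/6 ≈ -23355.)
(4/1 + 3/5)*x = (4/1 + 3/5)*(-140129/6) = (4*1 + 3*(1/5))*(-140129/6) = (4 + 3/5)*(-140129/6) = (23/5)*(-140129/6) = -3222967/30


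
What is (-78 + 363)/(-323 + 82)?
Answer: -285/241 ≈ -1.1826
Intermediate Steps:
(-78 + 363)/(-323 + 82) = 285/(-241) = 285*(-1/241) = -285/241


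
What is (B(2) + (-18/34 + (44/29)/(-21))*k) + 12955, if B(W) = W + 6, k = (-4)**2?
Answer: 134106275/10353 ≈ 12953.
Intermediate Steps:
k = 16
B(W) = 6 + W
(B(2) + (-18/34 + (44/29)/(-21))*k) + 12955 = ((6 + 2) + (-18/34 + (44/29)/(-21))*16) + 12955 = (8 + (-18*1/34 + (44*(1/29))*(-1/21))*16) + 12955 = (8 + (-9/17 + (44/29)*(-1/21))*16) + 12955 = (8 + (-9/17 - 44/609)*16) + 12955 = (8 - 6229/10353*16) + 12955 = (8 - 99664/10353) + 12955 = -16840/10353 + 12955 = 134106275/10353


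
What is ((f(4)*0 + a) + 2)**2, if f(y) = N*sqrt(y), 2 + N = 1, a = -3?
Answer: 1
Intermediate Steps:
N = -1 (N = -2 + 1 = -1)
f(y) = -sqrt(y)
((f(4)*0 + a) + 2)**2 = ((-sqrt(4)*0 - 3) + 2)**2 = ((-1*2*0 - 3) + 2)**2 = ((-2*0 - 3) + 2)**2 = ((0 - 3) + 2)**2 = (-3 + 2)**2 = (-1)**2 = 1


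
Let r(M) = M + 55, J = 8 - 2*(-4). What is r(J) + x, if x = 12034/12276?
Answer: 40165/558 ≈ 71.980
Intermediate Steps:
J = 16 (J = 8 + 8 = 16)
x = 547/558 (x = 12034*(1/12276) = 547/558 ≈ 0.98029)
r(M) = 55 + M
r(J) + x = (55 + 16) + 547/558 = 71 + 547/558 = 40165/558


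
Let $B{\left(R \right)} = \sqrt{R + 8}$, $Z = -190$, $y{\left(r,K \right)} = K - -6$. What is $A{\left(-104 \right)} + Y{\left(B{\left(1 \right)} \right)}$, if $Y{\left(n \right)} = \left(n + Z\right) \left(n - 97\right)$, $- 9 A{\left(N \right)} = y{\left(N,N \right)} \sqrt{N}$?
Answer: $17578 + \frac{196 i \sqrt{26}}{9} \approx 17578.0 + 111.05 i$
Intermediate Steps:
$y{\left(r,K \right)} = 6 + K$ ($y{\left(r,K \right)} = K + 6 = 6 + K$)
$A{\left(N \right)} = - \frac{\sqrt{N} \left(6 + N\right)}{9}$ ($A{\left(N \right)} = - \frac{\left(6 + N\right) \sqrt{N}}{9} = - \frac{\sqrt{N} \left(6 + N\right)}{9}$)
$B{\left(R \right)} = \sqrt{8 + R}$
$Y{\left(n \right)} = \left(-190 + n\right) \left(-97 + n\right)$ ($Y{\left(n \right)} = \left(n - 190\right) \left(n - 97\right) = \left(-190 + n\right) \left(-97 + n\right)$)
$A{\left(-104 \right)} + Y{\left(B{\left(1 \right)} \right)} = \frac{\sqrt{-104} \left(-6 - -104\right)}{9} + \left(18430 + \left(\sqrt{8 + 1}\right)^{2} - 287 \sqrt{8 + 1}\right) = \frac{2 i \sqrt{26} \left(-6 + 104\right)}{9} + \left(18430 + \left(\sqrt{9}\right)^{2} - 287 \sqrt{9}\right) = \frac{1}{9} \cdot 2 i \sqrt{26} \cdot 98 + \left(18430 + 3^{2} - 861\right) = \frac{196 i \sqrt{26}}{9} + \left(18430 + 9 - 861\right) = \frac{196 i \sqrt{26}}{9} + 17578 = 17578 + \frac{196 i \sqrt{26}}{9}$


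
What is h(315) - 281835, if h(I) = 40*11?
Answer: -281395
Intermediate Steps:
h(I) = 440
h(315) - 281835 = 440 - 281835 = -281395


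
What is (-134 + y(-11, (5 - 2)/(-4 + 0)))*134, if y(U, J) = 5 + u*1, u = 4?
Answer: -16750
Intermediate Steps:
y(U, J) = 9 (y(U, J) = 5 + 4*1 = 5 + 4 = 9)
(-134 + y(-11, (5 - 2)/(-4 + 0)))*134 = (-134 + 9)*134 = -125*134 = -16750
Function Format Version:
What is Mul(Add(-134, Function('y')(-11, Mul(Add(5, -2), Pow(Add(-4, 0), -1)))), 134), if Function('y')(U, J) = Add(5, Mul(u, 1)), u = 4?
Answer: -16750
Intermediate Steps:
Function('y')(U, J) = 9 (Function('y')(U, J) = Add(5, Mul(4, 1)) = Add(5, 4) = 9)
Mul(Add(-134, Function('y')(-11, Mul(Add(5, -2), Pow(Add(-4, 0), -1)))), 134) = Mul(Add(-134, 9), 134) = Mul(-125, 134) = -16750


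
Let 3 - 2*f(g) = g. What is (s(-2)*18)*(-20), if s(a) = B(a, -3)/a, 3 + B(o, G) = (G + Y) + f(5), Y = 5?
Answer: -360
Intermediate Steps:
f(g) = 3/2 - g/2
B(o, G) = 1 + G (B(o, G) = -3 + ((G + 5) + (3/2 - ½*5)) = -3 + ((5 + G) + (3/2 - 5/2)) = -3 + ((5 + G) - 1) = -3 + (4 + G) = 1 + G)
s(a) = -2/a (s(a) = (1 - 3)/a = -2/a)
(s(-2)*18)*(-20) = (-2/(-2)*18)*(-20) = (-2*(-½)*18)*(-20) = (1*18)*(-20) = 18*(-20) = -360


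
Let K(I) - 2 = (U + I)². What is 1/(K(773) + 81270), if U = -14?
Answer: 1/657353 ≈ 1.5213e-6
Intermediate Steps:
K(I) = 2 + (-14 + I)²
1/(K(773) + 81270) = 1/((2 + (-14 + 773)²) + 81270) = 1/((2 + 759²) + 81270) = 1/((2 + 576081) + 81270) = 1/(576083 + 81270) = 1/657353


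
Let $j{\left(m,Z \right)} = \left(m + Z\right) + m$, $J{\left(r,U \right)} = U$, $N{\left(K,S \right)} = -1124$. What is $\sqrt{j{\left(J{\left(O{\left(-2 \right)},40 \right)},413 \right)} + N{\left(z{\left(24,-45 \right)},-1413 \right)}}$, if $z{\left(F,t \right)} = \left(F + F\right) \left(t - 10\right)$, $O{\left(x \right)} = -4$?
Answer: $i \sqrt{631} \approx 25.12 i$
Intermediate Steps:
$z{\left(F,t \right)} = 2 F \left(-10 + t\right)$
$j{\left(m,Z \right)} = Z + 2 m$ ($j{\left(m,Z \right)} = \left(Z + m\right) + m = Z + 2 m$)
$\sqrt{j{\left(J{\left(O{\left(-2 \right)},40 \right)},413 \right)} + N{\left(z{\left(24,-45 \right)},-1413 \right)}} = \sqrt{\left(413 + 2 \cdot 40\right) - 1124} = \sqrt{\left(413 + 80\right) - 1124} = \sqrt{493 - 1124} = \sqrt{-631} = i \sqrt{631}$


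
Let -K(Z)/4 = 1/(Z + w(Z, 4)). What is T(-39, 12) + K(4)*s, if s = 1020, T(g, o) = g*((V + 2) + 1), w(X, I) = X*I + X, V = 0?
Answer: -287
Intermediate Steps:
w(X, I) = X + I*X (w(X, I) = I*X + X = X + I*X)
T(g, o) = 3*g (T(g, o) = g*((0 + 2) + 1) = g*(2 + 1) = g*3 = 3*g)
K(Z) = -2/(3*Z) (K(Z) = -4/(Z + Z*(1 + 4)) = -4/(Z + Z*5) = -4/(Z + 5*Z) = -4*1/(6*Z) = -2/(3*Z))
T(-39, 12) + K(4)*s = 3*(-39) - ⅔/4*1020 = -117 - ⅔*¼*1020 = -117 - ⅙*1020 = -117 - 170 = -287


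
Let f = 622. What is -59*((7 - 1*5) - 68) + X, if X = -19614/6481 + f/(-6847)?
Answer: 172659506618/44375407 ≈ 3890.9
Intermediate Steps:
X = -138328240/44375407 (X = -19614/6481 + 622/(-6847) = -19614*1/6481 + 622*(-1/6847) = -19614/6481 - 622/6847 = -138328240/44375407 ≈ -3.1172)
-59*((7 - 1*5) - 68) + X = -59*((7 - 1*5) - 68) - 138328240/44375407 = -59*((7 - 5) - 68) - 138328240/44375407 = -59*(2 - 68) - 138328240/44375407 = -59*(-66) - 138328240/44375407 = 3894 - 138328240/44375407 = 172659506618/44375407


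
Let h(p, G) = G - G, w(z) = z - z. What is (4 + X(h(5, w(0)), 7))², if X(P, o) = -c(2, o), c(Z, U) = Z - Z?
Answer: 16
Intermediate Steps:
w(z) = 0
c(Z, U) = 0
h(p, G) = 0
X(P, o) = 0 (X(P, o) = -1*0 = 0)
(4 + X(h(5, w(0)), 7))² = (4 + 0)² = 4² = 16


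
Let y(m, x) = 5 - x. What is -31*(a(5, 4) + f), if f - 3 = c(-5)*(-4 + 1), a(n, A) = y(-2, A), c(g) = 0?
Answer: -124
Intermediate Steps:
a(n, A) = 5 - A
f = 3 (f = 3 + 0*(-4 + 1) = 3 + 0*(-3) = 3 + 0 = 3)
-31*(a(5, 4) + f) = -31*((5 - 1*4) + 3) = -31*((5 - 4) + 3) = -31*(1 + 3) = -31*4 = -124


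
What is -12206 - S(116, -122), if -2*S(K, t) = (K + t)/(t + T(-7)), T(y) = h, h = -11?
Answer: -1623395/133 ≈ -12206.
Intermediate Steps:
T(y) = -11
S(K, t) = -(K + t)/(2*(-11 + t)) (S(K, t) = -(K + t)/(2*(t - 11)) = -(K + t)/(2*(-11 + t)))
-12206 - S(116, -122) = -12206 - (-1*116 - 1*(-122))/(2*(-11 - 122)) = -12206 - (-116 + 122)/(2*(-133)) = -12206 - (-1)*6/(2*133) = -12206 - 1*(-3/133) = -12206 + 3/133 = -1623395/133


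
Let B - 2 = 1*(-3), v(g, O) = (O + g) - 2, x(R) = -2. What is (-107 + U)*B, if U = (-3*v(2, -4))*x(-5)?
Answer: 131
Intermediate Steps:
v(g, O) = -2 + O + g
B = -1 (B = 2 + 1*(-3) = 2 - 3 = -1)
U = -24 (U = -3*(-2 - 4 + 2)*(-2) = -3*(-4)*(-2) = 12*(-2) = -24)
(-107 + U)*B = (-107 - 24)*(-1) = -131*(-1) = 131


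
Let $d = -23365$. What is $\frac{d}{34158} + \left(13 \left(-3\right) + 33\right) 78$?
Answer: $- \frac{16009309}{34158} \approx -468.68$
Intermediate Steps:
$\frac{d}{34158} + \left(13 \left(-3\right) + 33\right) 78 = - \frac{23365}{34158} + \left(13 \left(-3\right) + 33\right) 78 = \left(-23365\right) \frac{1}{34158} + \left(-39 + 33\right) 78 = - \frac{23365}{34158} - 468 = - \frac{16009309}{34158}$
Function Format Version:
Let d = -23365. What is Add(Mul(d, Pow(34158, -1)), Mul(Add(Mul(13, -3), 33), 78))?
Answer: Rational(-16009309, 34158) ≈ -468.68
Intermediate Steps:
Add(Mul(d, Pow(34158, -1)), Mul(Add(Mul(13, -3), 33), 78)) = Add(Mul(-23365, Pow(34158, -1)), Mul(Add(Mul(13, -3), 33), 78)) = Add(Mul(-23365, Rational(1, 34158)), Mul(Add(-39, 33), 78)) = Add(Rational(-23365, 34158), Mul(-6, 78)) = Add(Rational(-23365, 34158), -468) = Rational(-16009309, 34158)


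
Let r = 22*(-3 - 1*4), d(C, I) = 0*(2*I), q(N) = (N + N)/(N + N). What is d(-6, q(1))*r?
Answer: 0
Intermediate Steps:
q(N) = 1 (q(N) = (2*N)/((2*N)) = (2*N)*(1/(2*N)) = 1)
d(C, I) = 0
r = -154 (r = 22*(-3 - 4) = 22*(-7) = -154)
d(-6, q(1))*r = 0*(-154) = 0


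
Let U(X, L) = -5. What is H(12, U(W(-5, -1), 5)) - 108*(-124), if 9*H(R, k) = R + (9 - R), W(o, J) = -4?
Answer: 13393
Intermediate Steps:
H(R, k) = 1 (H(R, k) = (R + (9 - R))/9 = (⅑)*9 = 1)
H(12, U(W(-5, -1), 5)) - 108*(-124) = 1 - 108*(-124) = 1 + 13392 = 13393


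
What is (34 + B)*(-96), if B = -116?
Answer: 7872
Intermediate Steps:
(34 + B)*(-96) = (34 - 116)*(-96) = -82*(-96) = 7872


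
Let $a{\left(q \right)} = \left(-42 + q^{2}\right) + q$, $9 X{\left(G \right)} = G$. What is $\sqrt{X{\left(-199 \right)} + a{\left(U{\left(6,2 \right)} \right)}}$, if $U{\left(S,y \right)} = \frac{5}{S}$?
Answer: $\frac{i \sqrt{2253}}{6} \approx 7.911 i$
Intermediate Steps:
$X{\left(G \right)} = \frac{G}{9}$
$a{\left(q \right)} = -42 + q + q^{2}$
$\sqrt{X{\left(-199 \right)} + a{\left(U{\left(6,2 \right)} \right)}} = \sqrt{\frac{1}{9} \left(-199\right) + \left(-42 + \frac{5}{6} + \left(\frac{5}{6}\right)^{2}\right)} = \sqrt{- \frac{199}{9} + \left(-42 + 5 \cdot \frac{1}{6} + \left(5 \cdot \frac{1}{6}\right)^{2}\right)} = \sqrt{- \frac{199}{9} + \left(-42 + \frac{5}{6} + \left(\frac{5}{6}\right)^{2}\right)} = \sqrt{- \frac{199}{9} + \left(-42 + \frac{5}{6} + \frac{25}{36}\right)} = \sqrt{- \frac{199}{9} - \frac{1457}{36}} = \sqrt{- \frac{751}{12}} = \frac{i \sqrt{2253}}{6}$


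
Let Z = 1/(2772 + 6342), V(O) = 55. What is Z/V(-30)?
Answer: 1/501270 ≈ 1.9949e-6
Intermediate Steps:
Z = 1/9114 ≈ 0.00010972
Z/V(-30) = (1/9114)/55 = (1/9114)*(1/55) = 1/501270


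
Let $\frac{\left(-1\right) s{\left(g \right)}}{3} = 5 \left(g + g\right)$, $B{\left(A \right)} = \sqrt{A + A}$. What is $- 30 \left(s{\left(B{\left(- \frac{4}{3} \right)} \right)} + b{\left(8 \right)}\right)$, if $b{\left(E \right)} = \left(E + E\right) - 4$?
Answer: $-360 + 600 i \sqrt{6} \approx -360.0 + 1469.7 i$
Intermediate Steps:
$B{\left(A \right)} = \sqrt{2} \sqrt{A}$ ($B{\left(A \right)} = \sqrt{2 A} = \sqrt{2} \sqrt{A}$)
$s{\left(g \right)} = - 30 g$ ($s{\left(g \right)} = - 3 \cdot 5 \left(g + g\right) = - 3 \cdot 5 \cdot 2 g = - 3 \cdot 10 g = - 30 g$)
$b{\left(E \right)} = -4 + 2 E$ ($b{\left(E \right)} = 2 E - 4 = -4 + 2 E$)
$- 30 \left(s{\left(B{\left(- \frac{4}{3} \right)} \right)} + b{\left(8 \right)}\right) = - 30 \left(- 30 \sqrt{2} \sqrt{- \frac{4}{3}} + \left(-4 + 2 \cdot 8\right)\right) = - 30 \left(- 30 \sqrt{2} \sqrt{\left(-4\right) \frac{1}{3}} + \left(-4 + 16\right)\right) = - 30 \left(- 30 \sqrt{2} \sqrt{- \frac{4}{3}} + 12\right) = - 30 \left(- 30 \sqrt{2} \frac{2 i \sqrt{3}}{3} + 12\right) = - 30 \left(- 30 \frac{2 i \sqrt{6}}{3} + 12\right) = - 30 \left(- 20 i \sqrt{6} + 12\right) = - 30 \left(12 - 20 i \sqrt{6}\right) = -360 + 600 i \sqrt{6}$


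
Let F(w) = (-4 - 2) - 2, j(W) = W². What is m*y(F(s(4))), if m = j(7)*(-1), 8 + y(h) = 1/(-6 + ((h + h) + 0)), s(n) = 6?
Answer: 8673/22 ≈ 394.23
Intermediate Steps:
F(w) = -8 (F(w) = -6 - 2 = -8)
y(h) = -8 + 1/(-6 + 2*h) (y(h) = -8 + 1/(-6 + ((h + h) + 0)) = -8 + 1/(-6 + (2*h + 0)) = -8 + 1/(-6 + 2*h))
m = -49 (m = 7²*(-1) = 49*(-1) = -49)
m*y(F(s(4))) = -49*(49 - 16*(-8))/(2*(-3 - 8)) = -49*(49 + 128)/(2*(-11)) = -49*(-1)*177/(2*11) = -49*(-177/22) = 8673/22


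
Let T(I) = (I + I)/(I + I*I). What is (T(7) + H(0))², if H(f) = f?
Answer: 1/16 ≈ 0.062500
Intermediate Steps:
T(I) = 2*I/(I + I²) (T(I) = (2*I)/(I + I²) = 2*I/(I + I²))
(T(7) + H(0))² = (2/(1 + 7) + 0)² = (2/8 + 0)² = (2*(⅛) + 0)² = (¼ + 0)² = (¼)² = 1/16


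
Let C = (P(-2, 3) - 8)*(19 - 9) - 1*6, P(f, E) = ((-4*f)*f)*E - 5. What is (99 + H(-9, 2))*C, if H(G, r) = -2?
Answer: -59752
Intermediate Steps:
P(f, E) = -5 - 4*E*f² (P(f, E) = (-4*f²)*E - 5 = -4*E*f² - 5 = -5 - 4*E*f²)
C = -616 (C = ((-5 - 4*3*(-2)²) - 8)*(19 - 9) - 1*6 = ((-5 - 4*3*4) - 8)*10 - 6 = ((-5 - 48) - 8)*10 - 6 = (-53 - 8)*10 - 6 = -61*10 - 6 = -610 - 6 = -616)
(99 + H(-9, 2))*C = (99 - 2)*(-616) = 97*(-616) = -59752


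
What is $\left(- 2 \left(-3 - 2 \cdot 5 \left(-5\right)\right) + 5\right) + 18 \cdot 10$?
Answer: $91$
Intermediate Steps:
$\left(- 2 \left(-3 - 2 \cdot 5 \left(-5\right)\right) + 5\right) + 18 \cdot 10 = \left(- 2 \left(-3 - -50\right) + 5\right) + 180 = \left(- 2 \left(-3 + 50\right) + 5\right) + 180 = \left(\left(-2\right) 47 + 5\right) + 180 = \left(-94 + 5\right) + 180 = -89 + 180 = 91$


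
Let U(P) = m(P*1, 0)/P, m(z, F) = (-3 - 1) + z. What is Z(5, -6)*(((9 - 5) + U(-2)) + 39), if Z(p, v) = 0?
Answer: 0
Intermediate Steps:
m(z, F) = -4 + z
U(P) = (-4 + P)/P (U(P) = (-4 + P*1)/P = (-4 + P)/P)
Z(5, -6)*(((9 - 5) + U(-2)) + 39) = 0*(((9 - 5) + (-4 - 2)/(-2)) + 39) = 0*((4 - ½*(-6)) + 39) = 0*((4 + 3) + 39) = 0*(7 + 39) = 0*46 = 0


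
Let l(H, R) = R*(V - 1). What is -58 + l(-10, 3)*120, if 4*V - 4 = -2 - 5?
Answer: -688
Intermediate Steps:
V = -3/4 (V = 1 + (-2 - 5)/4 = 1 + (1/4)*(-7) = 1 - 7/4 = -3/4 ≈ -0.75000)
l(H, R) = -7*R/4 (l(H, R) = R*(-3/4 - 1) = R*(-7/4) = -7*R/4)
-58 + l(-10, 3)*120 = -58 - 7/4*3*120 = -58 - 21/4*120 = -58 - 630 = -688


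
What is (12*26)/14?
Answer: 156/7 ≈ 22.286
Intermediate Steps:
(12*26)/14 = 312*(1/14) = 156/7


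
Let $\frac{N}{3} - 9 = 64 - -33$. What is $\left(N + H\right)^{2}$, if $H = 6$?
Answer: $104976$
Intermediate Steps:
$N = 318$ ($N = 27 + 3 \left(64 - -33\right) = 27 + 3 \left(64 + 33\right) = 27 + 3 \cdot 97 = 27 + 291 = 318$)
$\left(N + H\right)^{2} = \left(318 + 6\right)^{2} = 324^{2} = 104976$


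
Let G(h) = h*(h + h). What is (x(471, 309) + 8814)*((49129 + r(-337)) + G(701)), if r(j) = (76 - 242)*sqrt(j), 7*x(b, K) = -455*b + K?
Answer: -157161027438/7 + 25281468*I*sqrt(337)/7 ≈ -2.2452e+10 + 6.6301e+7*I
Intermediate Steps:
G(h) = 2*h**2 (G(h) = h*(2*h) = 2*h**2)
x(b, K) = -65*b + K/7 (x(b, K) = (-455*b + K)/7 = (K - 455*b)/7 = -65*b + K/7)
r(j) = -166*sqrt(j)
(x(471, 309) + 8814)*((49129 + r(-337)) + G(701)) = ((-65*471 + (1/7)*309) + 8814)*((49129 - 166*I*sqrt(337)) + 2*701**2) = ((-30615 + 309/7) + 8814)*((49129 - 166*I*sqrt(337)) + 2*491401) = (-213996/7 + 8814)*((49129 - 166*I*sqrt(337)) + 982802) = -152298*(1031931 - 166*I*sqrt(337))/7 = -157161027438/7 + 25281468*I*sqrt(337)/7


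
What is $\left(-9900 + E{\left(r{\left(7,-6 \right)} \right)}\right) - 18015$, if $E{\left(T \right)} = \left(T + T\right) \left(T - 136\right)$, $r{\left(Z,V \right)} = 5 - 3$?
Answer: $-28451$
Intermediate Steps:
$r{\left(Z,V \right)} = 2$
$E{\left(T \right)} = 2 T \left(-136 + T\right)$
$\left(-9900 + E{\left(r{\left(7,-6 \right)} \right)}\right) - 18015 = \left(-9900 + 2 \cdot 2 \left(-136 + 2\right)\right) - 18015 = \left(-9900 + 2 \cdot 2 \left(-134\right)\right) - 18015 = \left(-9900 - 536\right) - 18015 = -10436 - 18015 = -28451$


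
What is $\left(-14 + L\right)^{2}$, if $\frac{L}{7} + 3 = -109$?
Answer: $636804$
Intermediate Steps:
$L = -784$ ($L = -21 + 7 \left(-109\right) = -21 - 763 = -784$)
$\left(-14 + L\right)^{2} = \left(-14 - 784\right)^{2} = \left(-798\right)^{2} = 636804$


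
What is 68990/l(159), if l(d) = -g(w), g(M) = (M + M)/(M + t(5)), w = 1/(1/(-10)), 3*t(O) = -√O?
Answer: -34495 - 6899*√5/6 ≈ -37066.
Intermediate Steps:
t(O) = -√O/3 (t(O) = (-√O)/3 = -√O/3)
w = -10 (w = 1/(-⅒) = -10)
g(M) = 2*M/(M - √5/3) (g(M) = (M + M)/(M - √5/3) = (2*M)/(M - √5/3) = 2*M/(M - √5/3))
l(d) = 60/(-30 - √5) (l(d) = -6*(-10)/(-√5 + 3*(-10)) = -6*(-10)/(-√5 - 30) = -6*(-10)/(-30 - √5) = -(-60)/(-30 - √5) = 60/(-30 - √5))
68990/l(159) = 68990/(-360/179 + 12*√5/179)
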